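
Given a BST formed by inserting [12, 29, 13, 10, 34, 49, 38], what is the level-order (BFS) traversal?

Tree insertion order: [12, 29, 13, 10, 34, 49, 38]
Tree (level-order array): [12, 10, 29, None, None, 13, 34, None, None, None, 49, 38]
BFS from the root, enqueuing left then right child of each popped node:
  queue [12] -> pop 12, enqueue [10, 29], visited so far: [12]
  queue [10, 29] -> pop 10, enqueue [none], visited so far: [12, 10]
  queue [29] -> pop 29, enqueue [13, 34], visited so far: [12, 10, 29]
  queue [13, 34] -> pop 13, enqueue [none], visited so far: [12, 10, 29, 13]
  queue [34] -> pop 34, enqueue [49], visited so far: [12, 10, 29, 13, 34]
  queue [49] -> pop 49, enqueue [38], visited so far: [12, 10, 29, 13, 34, 49]
  queue [38] -> pop 38, enqueue [none], visited so far: [12, 10, 29, 13, 34, 49, 38]
Result: [12, 10, 29, 13, 34, 49, 38]


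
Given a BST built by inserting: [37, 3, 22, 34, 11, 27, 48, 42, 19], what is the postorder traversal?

Tree insertion order: [37, 3, 22, 34, 11, 27, 48, 42, 19]
Tree (level-order array): [37, 3, 48, None, 22, 42, None, 11, 34, None, None, None, 19, 27]
Postorder traversal: [19, 11, 27, 34, 22, 3, 42, 48, 37]


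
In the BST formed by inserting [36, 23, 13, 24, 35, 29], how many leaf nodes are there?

Tree built from: [36, 23, 13, 24, 35, 29]
Tree (level-order array): [36, 23, None, 13, 24, None, None, None, 35, 29]
Rule: A leaf has 0 children.
Per-node child counts:
  node 36: 1 child(ren)
  node 23: 2 child(ren)
  node 13: 0 child(ren)
  node 24: 1 child(ren)
  node 35: 1 child(ren)
  node 29: 0 child(ren)
Matching nodes: [13, 29]
Count of leaf nodes: 2


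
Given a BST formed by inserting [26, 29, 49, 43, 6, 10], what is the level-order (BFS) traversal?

Tree insertion order: [26, 29, 49, 43, 6, 10]
Tree (level-order array): [26, 6, 29, None, 10, None, 49, None, None, 43]
BFS from the root, enqueuing left then right child of each popped node:
  queue [26] -> pop 26, enqueue [6, 29], visited so far: [26]
  queue [6, 29] -> pop 6, enqueue [10], visited so far: [26, 6]
  queue [29, 10] -> pop 29, enqueue [49], visited so far: [26, 6, 29]
  queue [10, 49] -> pop 10, enqueue [none], visited so far: [26, 6, 29, 10]
  queue [49] -> pop 49, enqueue [43], visited so far: [26, 6, 29, 10, 49]
  queue [43] -> pop 43, enqueue [none], visited so far: [26, 6, 29, 10, 49, 43]
Result: [26, 6, 29, 10, 49, 43]


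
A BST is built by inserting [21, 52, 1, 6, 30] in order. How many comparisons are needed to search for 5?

Search path for 5: 21 -> 1 -> 6
Found: False
Comparisons: 3


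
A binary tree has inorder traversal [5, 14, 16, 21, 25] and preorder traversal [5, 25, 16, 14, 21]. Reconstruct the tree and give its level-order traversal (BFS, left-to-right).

Inorder:  [5, 14, 16, 21, 25]
Preorder: [5, 25, 16, 14, 21]
Algorithm: preorder visits root first, so consume preorder in order;
for each root, split the current inorder slice at that value into
left-subtree inorder and right-subtree inorder, then recurse.
Recursive splits:
  root=5; inorder splits into left=[], right=[14, 16, 21, 25]
  root=25; inorder splits into left=[14, 16, 21], right=[]
  root=16; inorder splits into left=[14], right=[21]
  root=14; inorder splits into left=[], right=[]
  root=21; inorder splits into left=[], right=[]
Reconstructed level-order: [5, 25, 16, 14, 21]


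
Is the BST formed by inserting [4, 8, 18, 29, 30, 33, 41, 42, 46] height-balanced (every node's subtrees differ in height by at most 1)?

Tree (level-order array): [4, None, 8, None, 18, None, 29, None, 30, None, 33, None, 41, None, 42, None, 46]
Definition: a tree is height-balanced if, at every node, |h(left) - h(right)| <= 1 (empty subtree has height -1).
Bottom-up per-node check:
  node 46: h_left=-1, h_right=-1, diff=0 [OK], height=0
  node 42: h_left=-1, h_right=0, diff=1 [OK], height=1
  node 41: h_left=-1, h_right=1, diff=2 [FAIL (|-1-1|=2 > 1)], height=2
  node 33: h_left=-1, h_right=2, diff=3 [FAIL (|-1-2|=3 > 1)], height=3
  node 30: h_left=-1, h_right=3, diff=4 [FAIL (|-1-3|=4 > 1)], height=4
  node 29: h_left=-1, h_right=4, diff=5 [FAIL (|-1-4|=5 > 1)], height=5
  node 18: h_left=-1, h_right=5, diff=6 [FAIL (|-1-5|=6 > 1)], height=6
  node 8: h_left=-1, h_right=6, diff=7 [FAIL (|-1-6|=7 > 1)], height=7
  node 4: h_left=-1, h_right=7, diff=8 [FAIL (|-1-7|=8 > 1)], height=8
Node 41 violates the condition: |-1 - 1| = 2 > 1.
Result: Not balanced


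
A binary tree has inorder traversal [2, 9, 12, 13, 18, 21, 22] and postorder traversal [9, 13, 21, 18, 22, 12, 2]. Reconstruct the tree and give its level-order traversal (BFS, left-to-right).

Inorder:   [2, 9, 12, 13, 18, 21, 22]
Postorder: [9, 13, 21, 18, 22, 12, 2]
Algorithm: postorder visits root last, so walk postorder right-to-left;
each value is the root of the current inorder slice — split it at that
value, recurse on the right subtree first, then the left.
Recursive splits:
  root=2; inorder splits into left=[], right=[9, 12, 13, 18, 21, 22]
  root=12; inorder splits into left=[9], right=[13, 18, 21, 22]
  root=22; inorder splits into left=[13, 18, 21], right=[]
  root=18; inorder splits into left=[13], right=[21]
  root=21; inorder splits into left=[], right=[]
  root=13; inorder splits into left=[], right=[]
  root=9; inorder splits into left=[], right=[]
Reconstructed level-order: [2, 12, 9, 22, 18, 13, 21]


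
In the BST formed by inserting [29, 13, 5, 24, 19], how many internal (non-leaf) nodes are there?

Tree built from: [29, 13, 5, 24, 19]
Tree (level-order array): [29, 13, None, 5, 24, None, None, 19]
Rule: An internal node has at least one child.
Per-node child counts:
  node 29: 1 child(ren)
  node 13: 2 child(ren)
  node 5: 0 child(ren)
  node 24: 1 child(ren)
  node 19: 0 child(ren)
Matching nodes: [29, 13, 24]
Count of internal (non-leaf) nodes: 3


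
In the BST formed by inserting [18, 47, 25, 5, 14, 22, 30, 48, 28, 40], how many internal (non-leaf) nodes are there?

Tree built from: [18, 47, 25, 5, 14, 22, 30, 48, 28, 40]
Tree (level-order array): [18, 5, 47, None, 14, 25, 48, None, None, 22, 30, None, None, None, None, 28, 40]
Rule: An internal node has at least one child.
Per-node child counts:
  node 18: 2 child(ren)
  node 5: 1 child(ren)
  node 14: 0 child(ren)
  node 47: 2 child(ren)
  node 25: 2 child(ren)
  node 22: 0 child(ren)
  node 30: 2 child(ren)
  node 28: 0 child(ren)
  node 40: 0 child(ren)
  node 48: 0 child(ren)
Matching nodes: [18, 5, 47, 25, 30]
Count of internal (non-leaf) nodes: 5


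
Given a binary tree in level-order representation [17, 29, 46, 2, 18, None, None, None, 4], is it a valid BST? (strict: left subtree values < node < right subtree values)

Level-order array: [17, 29, 46, 2, 18, None, None, None, 4]
Validate using subtree bounds (lo, hi): at each node, require lo < value < hi,
then recurse left with hi=value and right with lo=value.
Preorder trace (stopping at first violation):
  at node 17 with bounds (-inf, +inf): OK
  at node 29 with bounds (-inf, 17): VIOLATION
Node 29 violates its bound: not (-inf < 29 < 17).
Result: Not a valid BST


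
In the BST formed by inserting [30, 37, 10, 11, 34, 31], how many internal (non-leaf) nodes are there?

Tree built from: [30, 37, 10, 11, 34, 31]
Tree (level-order array): [30, 10, 37, None, 11, 34, None, None, None, 31]
Rule: An internal node has at least one child.
Per-node child counts:
  node 30: 2 child(ren)
  node 10: 1 child(ren)
  node 11: 0 child(ren)
  node 37: 1 child(ren)
  node 34: 1 child(ren)
  node 31: 0 child(ren)
Matching nodes: [30, 10, 37, 34]
Count of internal (non-leaf) nodes: 4


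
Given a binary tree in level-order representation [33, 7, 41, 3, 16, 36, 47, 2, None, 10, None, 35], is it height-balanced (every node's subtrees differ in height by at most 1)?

Tree (level-order array): [33, 7, 41, 3, 16, 36, 47, 2, None, 10, None, 35]
Definition: a tree is height-balanced if, at every node, |h(left) - h(right)| <= 1 (empty subtree has height -1).
Bottom-up per-node check:
  node 2: h_left=-1, h_right=-1, diff=0 [OK], height=0
  node 3: h_left=0, h_right=-1, diff=1 [OK], height=1
  node 10: h_left=-1, h_right=-1, diff=0 [OK], height=0
  node 16: h_left=0, h_right=-1, diff=1 [OK], height=1
  node 7: h_left=1, h_right=1, diff=0 [OK], height=2
  node 35: h_left=-1, h_right=-1, diff=0 [OK], height=0
  node 36: h_left=0, h_right=-1, diff=1 [OK], height=1
  node 47: h_left=-1, h_right=-1, diff=0 [OK], height=0
  node 41: h_left=1, h_right=0, diff=1 [OK], height=2
  node 33: h_left=2, h_right=2, diff=0 [OK], height=3
All nodes satisfy the balance condition.
Result: Balanced


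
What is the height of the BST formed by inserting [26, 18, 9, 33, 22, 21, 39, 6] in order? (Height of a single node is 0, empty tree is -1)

Insertion order: [26, 18, 9, 33, 22, 21, 39, 6]
Tree (level-order array): [26, 18, 33, 9, 22, None, 39, 6, None, 21]
Compute height bottom-up (empty subtree = -1):
  height(6) = 1 + max(-1, -1) = 0
  height(9) = 1 + max(0, -1) = 1
  height(21) = 1 + max(-1, -1) = 0
  height(22) = 1 + max(0, -1) = 1
  height(18) = 1 + max(1, 1) = 2
  height(39) = 1 + max(-1, -1) = 0
  height(33) = 1 + max(-1, 0) = 1
  height(26) = 1 + max(2, 1) = 3
Height = 3


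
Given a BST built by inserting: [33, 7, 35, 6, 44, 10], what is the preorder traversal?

Tree insertion order: [33, 7, 35, 6, 44, 10]
Tree (level-order array): [33, 7, 35, 6, 10, None, 44]
Preorder traversal: [33, 7, 6, 10, 35, 44]


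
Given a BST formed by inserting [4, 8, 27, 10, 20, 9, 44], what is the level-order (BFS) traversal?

Tree insertion order: [4, 8, 27, 10, 20, 9, 44]
Tree (level-order array): [4, None, 8, None, 27, 10, 44, 9, 20]
BFS from the root, enqueuing left then right child of each popped node:
  queue [4] -> pop 4, enqueue [8], visited so far: [4]
  queue [8] -> pop 8, enqueue [27], visited so far: [4, 8]
  queue [27] -> pop 27, enqueue [10, 44], visited so far: [4, 8, 27]
  queue [10, 44] -> pop 10, enqueue [9, 20], visited so far: [4, 8, 27, 10]
  queue [44, 9, 20] -> pop 44, enqueue [none], visited so far: [4, 8, 27, 10, 44]
  queue [9, 20] -> pop 9, enqueue [none], visited so far: [4, 8, 27, 10, 44, 9]
  queue [20] -> pop 20, enqueue [none], visited so far: [4, 8, 27, 10, 44, 9, 20]
Result: [4, 8, 27, 10, 44, 9, 20]


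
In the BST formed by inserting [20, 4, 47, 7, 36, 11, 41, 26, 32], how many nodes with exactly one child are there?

Tree built from: [20, 4, 47, 7, 36, 11, 41, 26, 32]
Tree (level-order array): [20, 4, 47, None, 7, 36, None, None, 11, 26, 41, None, None, None, 32]
Rule: These are nodes with exactly 1 non-null child.
Per-node child counts:
  node 20: 2 child(ren)
  node 4: 1 child(ren)
  node 7: 1 child(ren)
  node 11: 0 child(ren)
  node 47: 1 child(ren)
  node 36: 2 child(ren)
  node 26: 1 child(ren)
  node 32: 0 child(ren)
  node 41: 0 child(ren)
Matching nodes: [4, 7, 47, 26]
Count of nodes with exactly one child: 4


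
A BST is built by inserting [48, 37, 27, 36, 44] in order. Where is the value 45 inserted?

Starting tree (level order): [48, 37, None, 27, 44, None, 36]
Insertion path: 48 -> 37 -> 44
Result: insert 45 as right child of 44
Final tree (level order): [48, 37, None, 27, 44, None, 36, None, 45]


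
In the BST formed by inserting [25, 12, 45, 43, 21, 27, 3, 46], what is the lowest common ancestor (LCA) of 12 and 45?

Tree insertion order: [25, 12, 45, 43, 21, 27, 3, 46]
Tree (level-order array): [25, 12, 45, 3, 21, 43, 46, None, None, None, None, 27]
In a BST, the LCA of p=12, q=45 is the first node v on the
root-to-leaf path with p <= v <= q (go left if both < v, right if both > v).
Walk from root:
  at 25: 12 <= 25 <= 45, this is the LCA
LCA = 25


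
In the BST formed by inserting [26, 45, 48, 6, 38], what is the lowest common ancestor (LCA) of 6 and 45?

Tree insertion order: [26, 45, 48, 6, 38]
Tree (level-order array): [26, 6, 45, None, None, 38, 48]
In a BST, the LCA of p=6, q=45 is the first node v on the
root-to-leaf path with p <= v <= q (go left if both < v, right if both > v).
Walk from root:
  at 26: 6 <= 26 <= 45, this is the LCA
LCA = 26


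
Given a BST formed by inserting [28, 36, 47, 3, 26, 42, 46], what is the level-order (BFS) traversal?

Tree insertion order: [28, 36, 47, 3, 26, 42, 46]
Tree (level-order array): [28, 3, 36, None, 26, None, 47, None, None, 42, None, None, 46]
BFS from the root, enqueuing left then right child of each popped node:
  queue [28] -> pop 28, enqueue [3, 36], visited so far: [28]
  queue [3, 36] -> pop 3, enqueue [26], visited so far: [28, 3]
  queue [36, 26] -> pop 36, enqueue [47], visited so far: [28, 3, 36]
  queue [26, 47] -> pop 26, enqueue [none], visited so far: [28, 3, 36, 26]
  queue [47] -> pop 47, enqueue [42], visited so far: [28, 3, 36, 26, 47]
  queue [42] -> pop 42, enqueue [46], visited so far: [28, 3, 36, 26, 47, 42]
  queue [46] -> pop 46, enqueue [none], visited so far: [28, 3, 36, 26, 47, 42, 46]
Result: [28, 3, 36, 26, 47, 42, 46]


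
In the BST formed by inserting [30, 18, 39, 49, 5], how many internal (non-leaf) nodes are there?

Tree built from: [30, 18, 39, 49, 5]
Tree (level-order array): [30, 18, 39, 5, None, None, 49]
Rule: An internal node has at least one child.
Per-node child counts:
  node 30: 2 child(ren)
  node 18: 1 child(ren)
  node 5: 0 child(ren)
  node 39: 1 child(ren)
  node 49: 0 child(ren)
Matching nodes: [30, 18, 39]
Count of internal (non-leaf) nodes: 3


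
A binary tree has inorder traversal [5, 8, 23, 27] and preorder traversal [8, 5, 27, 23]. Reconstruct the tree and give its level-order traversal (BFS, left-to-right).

Inorder:  [5, 8, 23, 27]
Preorder: [8, 5, 27, 23]
Algorithm: preorder visits root first, so consume preorder in order;
for each root, split the current inorder slice at that value into
left-subtree inorder and right-subtree inorder, then recurse.
Recursive splits:
  root=8; inorder splits into left=[5], right=[23, 27]
  root=5; inorder splits into left=[], right=[]
  root=27; inorder splits into left=[23], right=[]
  root=23; inorder splits into left=[], right=[]
Reconstructed level-order: [8, 5, 27, 23]


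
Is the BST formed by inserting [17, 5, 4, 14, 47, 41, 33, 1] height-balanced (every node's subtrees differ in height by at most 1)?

Tree (level-order array): [17, 5, 47, 4, 14, 41, None, 1, None, None, None, 33]
Definition: a tree is height-balanced if, at every node, |h(left) - h(right)| <= 1 (empty subtree has height -1).
Bottom-up per-node check:
  node 1: h_left=-1, h_right=-1, diff=0 [OK], height=0
  node 4: h_left=0, h_right=-1, diff=1 [OK], height=1
  node 14: h_left=-1, h_right=-1, diff=0 [OK], height=0
  node 5: h_left=1, h_right=0, diff=1 [OK], height=2
  node 33: h_left=-1, h_right=-1, diff=0 [OK], height=0
  node 41: h_left=0, h_right=-1, diff=1 [OK], height=1
  node 47: h_left=1, h_right=-1, diff=2 [FAIL (|1--1|=2 > 1)], height=2
  node 17: h_left=2, h_right=2, diff=0 [OK], height=3
Node 47 violates the condition: |1 - -1| = 2 > 1.
Result: Not balanced


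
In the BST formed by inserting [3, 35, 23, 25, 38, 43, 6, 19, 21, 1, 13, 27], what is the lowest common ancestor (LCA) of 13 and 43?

Tree insertion order: [3, 35, 23, 25, 38, 43, 6, 19, 21, 1, 13, 27]
Tree (level-order array): [3, 1, 35, None, None, 23, 38, 6, 25, None, 43, None, 19, None, 27, None, None, 13, 21]
In a BST, the LCA of p=13, q=43 is the first node v on the
root-to-leaf path with p <= v <= q (go left if both < v, right if both > v).
Walk from root:
  at 3: both 13 and 43 > 3, go right
  at 35: 13 <= 35 <= 43, this is the LCA
LCA = 35


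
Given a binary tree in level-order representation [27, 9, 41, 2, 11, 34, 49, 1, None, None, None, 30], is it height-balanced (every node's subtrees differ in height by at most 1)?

Tree (level-order array): [27, 9, 41, 2, 11, 34, 49, 1, None, None, None, 30]
Definition: a tree is height-balanced if, at every node, |h(left) - h(right)| <= 1 (empty subtree has height -1).
Bottom-up per-node check:
  node 1: h_left=-1, h_right=-1, diff=0 [OK], height=0
  node 2: h_left=0, h_right=-1, diff=1 [OK], height=1
  node 11: h_left=-1, h_right=-1, diff=0 [OK], height=0
  node 9: h_left=1, h_right=0, diff=1 [OK], height=2
  node 30: h_left=-1, h_right=-1, diff=0 [OK], height=0
  node 34: h_left=0, h_right=-1, diff=1 [OK], height=1
  node 49: h_left=-1, h_right=-1, diff=0 [OK], height=0
  node 41: h_left=1, h_right=0, diff=1 [OK], height=2
  node 27: h_left=2, h_right=2, diff=0 [OK], height=3
All nodes satisfy the balance condition.
Result: Balanced


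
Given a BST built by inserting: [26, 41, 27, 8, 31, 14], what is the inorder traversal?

Tree insertion order: [26, 41, 27, 8, 31, 14]
Tree (level-order array): [26, 8, 41, None, 14, 27, None, None, None, None, 31]
Inorder traversal: [8, 14, 26, 27, 31, 41]


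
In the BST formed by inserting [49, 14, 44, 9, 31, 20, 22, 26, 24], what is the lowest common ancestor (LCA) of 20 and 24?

Tree insertion order: [49, 14, 44, 9, 31, 20, 22, 26, 24]
Tree (level-order array): [49, 14, None, 9, 44, None, None, 31, None, 20, None, None, 22, None, 26, 24]
In a BST, the LCA of p=20, q=24 is the first node v on the
root-to-leaf path with p <= v <= q (go left if both < v, right if both > v).
Walk from root:
  at 49: both 20 and 24 < 49, go left
  at 14: both 20 and 24 > 14, go right
  at 44: both 20 and 24 < 44, go left
  at 31: both 20 and 24 < 31, go left
  at 20: 20 <= 20 <= 24, this is the LCA
LCA = 20


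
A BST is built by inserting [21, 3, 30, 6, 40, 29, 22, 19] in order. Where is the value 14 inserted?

Starting tree (level order): [21, 3, 30, None, 6, 29, 40, None, 19, 22]
Insertion path: 21 -> 3 -> 6 -> 19
Result: insert 14 as left child of 19
Final tree (level order): [21, 3, 30, None, 6, 29, 40, None, 19, 22, None, None, None, 14]


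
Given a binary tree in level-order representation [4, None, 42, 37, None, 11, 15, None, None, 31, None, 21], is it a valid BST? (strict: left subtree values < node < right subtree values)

Level-order array: [4, None, 42, 37, None, 11, 15, None, None, 31, None, 21]
Validate using subtree bounds (lo, hi): at each node, require lo < value < hi,
then recurse left with hi=value and right with lo=value.
Preorder trace (stopping at first violation):
  at node 4 with bounds (-inf, +inf): OK
  at node 42 with bounds (4, +inf): OK
  at node 37 with bounds (4, 42): OK
  at node 11 with bounds (4, 37): OK
  at node 15 with bounds (37, 42): VIOLATION
Node 15 violates its bound: not (37 < 15 < 42).
Result: Not a valid BST


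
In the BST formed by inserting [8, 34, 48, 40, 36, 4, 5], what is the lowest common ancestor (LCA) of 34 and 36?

Tree insertion order: [8, 34, 48, 40, 36, 4, 5]
Tree (level-order array): [8, 4, 34, None, 5, None, 48, None, None, 40, None, 36]
In a BST, the LCA of p=34, q=36 is the first node v on the
root-to-leaf path with p <= v <= q (go left if both < v, right if both > v).
Walk from root:
  at 8: both 34 and 36 > 8, go right
  at 34: 34 <= 34 <= 36, this is the LCA
LCA = 34


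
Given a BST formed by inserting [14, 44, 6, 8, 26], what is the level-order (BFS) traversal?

Tree insertion order: [14, 44, 6, 8, 26]
Tree (level-order array): [14, 6, 44, None, 8, 26]
BFS from the root, enqueuing left then right child of each popped node:
  queue [14] -> pop 14, enqueue [6, 44], visited so far: [14]
  queue [6, 44] -> pop 6, enqueue [8], visited so far: [14, 6]
  queue [44, 8] -> pop 44, enqueue [26], visited so far: [14, 6, 44]
  queue [8, 26] -> pop 8, enqueue [none], visited so far: [14, 6, 44, 8]
  queue [26] -> pop 26, enqueue [none], visited so far: [14, 6, 44, 8, 26]
Result: [14, 6, 44, 8, 26]


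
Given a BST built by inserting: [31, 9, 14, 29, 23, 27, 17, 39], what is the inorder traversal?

Tree insertion order: [31, 9, 14, 29, 23, 27, 17, 39]
Tree (level-order array): [31, 9, 39, None, 14, None, None, None, 29, 23, None, 17, 27]
Inorder traversal: [9, 14, 17, 23, 27, 29, 31, 39]


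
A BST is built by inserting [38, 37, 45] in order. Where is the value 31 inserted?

Starting tree (level order): [38, 37, 45]
Insertion path: 38 -> 37
Result: insert 31 as left child of 37
Final tree (level order): [38, 37, 45, 31]


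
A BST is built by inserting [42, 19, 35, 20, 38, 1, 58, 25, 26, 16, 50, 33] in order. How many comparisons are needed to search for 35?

Search path for 35: 42 -> 19 -> 35
Found: True
Comparisons: 3


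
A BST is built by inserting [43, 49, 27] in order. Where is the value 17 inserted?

Starting tree (level order): [43, 27, 49]
Insertion path: 43 -> 27
Result: insert 17 as left child of 27
Final tree (level order): [43, 27, 49, 17]


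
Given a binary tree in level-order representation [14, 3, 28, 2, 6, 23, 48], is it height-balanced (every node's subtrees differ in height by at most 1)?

Tree (level-order array): [14, 3, 28, 2, 6, 23, 48]
Definition: a tree is height-balanced if, at every node, |h(left) - h(right)| <= 1 (empty subtree has height -1).
Bottom-up per-node check:
  node 2: h_left=-1, h_right=-1, diff=0 [OK], height=0
  node 6: h_left=-1, h_right=-1, diff=0 [OK], height=0
  node 3: h_left=0, h_right=0, diff=0 [OK], height=1
  node 23: h_left=-1, h_right=-1, diff=0 [OK], height=0
  node 48: h_left=-1, h_right=-1, diff=0 [OK], height=0
  node 28: h_left=0, h_right=0, diff=0 [OK], height=1
  node 14: h_left=1, h_right=1, diff=0 [OK], height=2
All nodes satisfy the balance condition.
Result: Balanced


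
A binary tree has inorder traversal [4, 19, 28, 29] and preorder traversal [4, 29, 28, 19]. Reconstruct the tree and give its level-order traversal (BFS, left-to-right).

Inorder:  [4, 19, 28, 29]
Preorder: [4, 29, 28, 19]
Algorithm: preorder visits root first, so consume preorder in order;
for each root, split the current inorder slice at that value into
left-subtree inorder and right-subtree inorder, then recurse.
Recursive splits:
  root=4; inorder splits into left=[], right=[19, 28, 29]
  root=29; inorder splits into left=[19, 28], right=[]
  root=28; inorder splits into left=[19], right=[]
  root=19; inorder splits into left=[], right=[]
Reconstructed level-order: [4, 29, 28, 19]


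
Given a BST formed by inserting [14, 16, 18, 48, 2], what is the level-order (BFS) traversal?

Tree insertion order: [14, 16, 18, 48, 2]
Tree (level-order array): [14, 2, 16, None, None, None, 18, None, 48]
BFS from the root, enqueuing left then right child of each popped node:
  queue [14] -> pop 14, enqueue [2, 16], visited so far: [14]
  queue [2, 16] -> pop 2, enqueue [none], visited so far: [14, 2]
  queue [16] -> pop 16, enqueue [18], visited so far: [14, 2, 16]
  queue [18] -> pop 18, enqueue [48], visited so far: [14, 2, 16, 18]
  queue [48] -> pop 48, enqueue [none], visited so far: [14, 2, 16, 18, 48]
Result: [14, 2, 16, 18, 48]


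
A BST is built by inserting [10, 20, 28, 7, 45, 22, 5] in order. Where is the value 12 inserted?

Starting tree (level order): [10, 7, 20, 5, None, None, 28, None, None, 22, 45]
Insertion path: 10 -> 20
Result: insert 12 as left child of 20
Final tree (level order): [10, 7, 20, 5, None, 12, 28, None, None, None, None, 22, 45]


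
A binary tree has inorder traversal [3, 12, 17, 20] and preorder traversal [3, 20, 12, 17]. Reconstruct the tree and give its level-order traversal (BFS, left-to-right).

Inorder:  [3, 12, 17, 20]
Preorder: [3, 20, 12, 17]
Algorithm: preorder visits root first, so consume preorder in order;
for each root, split the current inorder slice at that value into
left-subtree inorder and right-subtree inorder, then recurse.
Recursive splits:
  root=3; inorder splits into left=[], right=[12, 17, 20]
  root=20; inorder splits into left=[12, 17], right=[]
  root=12; inorder splits into left=[], right=[17]
  root=17; inorder splits into left=[], right=[]
Reconstructed level-order: [3, 20, 12, 17]


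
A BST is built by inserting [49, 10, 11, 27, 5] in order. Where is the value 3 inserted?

Starting tree (level order): [49, 10, None, 5, 11, None, None, None, 27]
Insertion path: 49 -> 10 -> 5
Result: insert 3 as left child of 5
Final tree (level order): [49, 10, None, 5, 11, 3, None, None, 27]


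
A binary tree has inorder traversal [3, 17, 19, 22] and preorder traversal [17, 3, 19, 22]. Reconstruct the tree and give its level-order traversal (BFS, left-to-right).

Inorder:  [3, 17, 19, 22]
Preorder: [17, 3, 19, 22]
Algorithm: preorder visits root first, so consume preorder in order;
for each root, split the current inorder slice at that value into
left-subtree inorder and right-subtree inorder, then recurse.
Recursive splits:
  root=17; inorder splits into left=[3], right=[19, 22]
  root=3; inorder splits into left=[], right=[]
  root=19; inorder splits into left=[], right=[22]
  root=22; inorder splits into left=[], right=[]
Reconstructed level-order: [17, 3, 19, 22]


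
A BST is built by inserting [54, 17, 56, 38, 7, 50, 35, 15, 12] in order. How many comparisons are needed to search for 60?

Search path for 60: 54 -> 56
Found: False
Comparisons: 2


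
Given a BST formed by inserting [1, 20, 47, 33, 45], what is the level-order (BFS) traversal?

Tree insertion order: [1, 20, 47, 33, 45]
Tree (level-order array): [1, None, 20, None, 47, 33, None, None, 45]
BFS from the root, enqueuing left then right child of each popped node:
  queue [1] -> pop 1, enqueue [20], visited so far: [1]
  queue [20] -> pop 20, enqueue [47], visited so far: [1, 20]
  queue [47] -> pop 47, enqueue [33], visited so far: [1, 20, 47]
  queue [33] -> pop 33, enqueue [45], visited so far: [1, 20, 47, 33]
  queue [45] -> pop 45, enqueue [none], visited so far: [1, 20, 47, 33, 45]
Result: [1, 20, 47, 33, 45]


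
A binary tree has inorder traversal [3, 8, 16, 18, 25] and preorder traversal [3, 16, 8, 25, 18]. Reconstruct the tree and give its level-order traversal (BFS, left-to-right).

Inorder:  [3, 8, 16, 18, 25]
Preorder: [3, 16, 8, 25, 18]
Algorithm: preorder visits root first, so consume preorder in order;
for each root, split the current inorder slice at that value into
left-subtree inorder and right-subtree inorder, then recurse.
Recursive splits:
  root=3; inorder splits into left=[], right=[8, 16, 18, 25]
  root=16; inorder splits into left=[8], right=[18, 25]
  root=8; inorder splits into left=[], right=[]
  root=25; inorder splits into left=[18], right=[]
  root=18; inorder splits into left=[], right=[]
Reconstructed level-order: [3, 16, 8, 25, 18]


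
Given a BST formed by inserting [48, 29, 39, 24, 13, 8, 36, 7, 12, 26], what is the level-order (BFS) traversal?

Tree insertion order: [48, 29, 39, 24, 13, 8, 36, 7, 12, 26]
Tree (level-order array): [48, 29, None, 24, 39, 13, 26, 36, None, 8, None, None, None, None, None, 7, 12]
BFS from the root, enqueuing left then right child of each popped node:
  queue [48] -> pop 48, enqueue [29], visited so far: [48]
  queue [29] -> pop 29, enqueue [24, 39], visited so far: [48, 29]
  queue [24, 39] -> pop 24, enqueue [13, 26], visited so far: [48, 29, 24]
  queue [39, 13, 26] -> pop 39, enqueue [36], visited so far: [48, 29, 24, 39]
  queue [13, 26, 36] -> pop 13, enqueue [8], visited so far: [48, 29, 24, 39, 13]
  queue [26, 36, 8] -> pop 26, enqueue [none], visited so far: [48, 29, 24, 39, 13, 26]
  queue [36, 8] -> pop 36, enqueue [none], visited so far: [48, 29, 24, 39, 13, 26, 36]
  queue [8] -> pop 8, enqueue [7, 12], visited so far: [48, 29, 24, 39, 13, 26, 36, 8]
  queue [7, 12] -> pop 7, enqueue [none], visited so far: [48, 29, 24, 39, 13, 26, 36, 8, 7]
  queue [12] -> pop 12, enqueue [none], visited so far: [48, 29, 24, 39, 13, 26, 36, 8, 7, 12]
Result: [48, 29, 24, 39, 13, 26, 36, 8, 7, 12]


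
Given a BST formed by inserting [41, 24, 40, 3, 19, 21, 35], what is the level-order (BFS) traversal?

Tree insertion order: [41, 24, 40, 3, 19, 21, 35]
Tree (level-order array): [41, 24, None, 3, 40, None, 19, 35, None, None, 21]
BFS from the root, enqueuing left then right child of each popped node:
  queue [41] -> pop 41, enqueue [24], visited so far: [41]
  queue [24] -> pop 24, enqueue [3, 40], visited so far: [41, 24]
  queue [3, 40] -> pop 3, enqueue [19], visited so far: [41, 24, 3]
  queue [40, 19] -> pop 40, enqueue [35], visited so far: [41, 24, 3, 40]
  queue [19, 35] -> pop 19, enqueue [21], visited so far: [41, 24, 3, 40, 19]
  queue [35, 21] -> pop 35, enqueue [none], visited so far: [41, 24, 3, 40, 19, 35]
  queue [21] -> pop 21, enqueue [none], visited so far: [41, 24, 3, 40, 19, 35, 21]
Result: [41, 24, 3, 40, 19, 35, 21]


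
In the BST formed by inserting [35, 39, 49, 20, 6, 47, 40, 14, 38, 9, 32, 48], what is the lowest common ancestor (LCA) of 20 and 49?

Tree insertion order: [35, 39, 49, 20, 6, 47, 40, 14, 38, 9, 32, 48]
Tree (level-order array): [35, 20, 39, 6, 32, 38, 49, None, 14, None, None, None, None, 47, None, 9, None, 40, 48]
In a BST, the LCA of p=20, q=49 is the first node v on the
root-to-leaf path with p <= v <= q (go left if both < v, right if both > v).
Walk from root:
  at 35: 20 <= 35 <= 49, this is the LCA
LCA = 35


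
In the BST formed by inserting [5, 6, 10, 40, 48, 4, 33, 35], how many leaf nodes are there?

Tree built from: [5, 6, 10, 40, 48, 4, 33, 35]
Tree (level-order array): [5, 4, 6, None, None, None, 10, None, 40, 33, 48, None, 35]
Rule: A leaf has 0 children.
Per-node child counts:
  node 5: 2 child(ren)
  node 4: 0 child(ren)
  node 6: 1 child(ren)
  node 10: 1 child(ren)
  node 40: 2 child(ren)
  node 33: 1 child(ren)
  node 35: 0 child(ren)
  node 48: 0 child(ren)
Matching nodes: [4, 35, 48]
Count of leaf nodes: 3


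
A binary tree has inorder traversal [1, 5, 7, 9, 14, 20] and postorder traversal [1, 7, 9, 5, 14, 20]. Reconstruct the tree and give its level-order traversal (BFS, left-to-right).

Inorder:   [1, 5, 7, 9, 14, 20]
Postorder: [1, 7, 9, 5, 14, 20]
Algorithm: postorder visits root last, so walk postorder right-to-left;
each value is the root of the current inorder slice — split it at that
value, recurse on the right subtree first, then the left.
Recursive splits:
  root=20; inorder splits into left=[1, 5, 7, 9, 14], right=[]
  root=14; inorder splits into left=[1, 5, 7, 9], right=[]
  root=5; inorder splits into left=[1], right=[7, 9]
  root=9; inorder splits into left=[7], right=[]
  root=7; inorder splits into left=[], right=[]
  root=1; inorder splits into left=[], right=[]
Reconstructed level-order: [20, 14, 5, 1, 9, 7]


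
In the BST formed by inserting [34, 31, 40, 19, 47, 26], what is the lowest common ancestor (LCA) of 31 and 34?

Tree insertion order: [34, 31, 40, 19, 47, 26]
Tree (level-order array): [34, 31, 40, 19, None, None, 47, None, 26]
In a BST, the LCA of p=31, q=34 is the first node v on the
root-to-leaf path with p <= v <= q (go left if both < v, right if both > v).
Walk from root:
  at 34: 31 <= 34 <= 34, this is the LCA
LCA = 34


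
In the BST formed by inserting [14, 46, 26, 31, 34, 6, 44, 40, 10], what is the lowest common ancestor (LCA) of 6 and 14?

Tree insertion order: [14, 46, 26, 31, 34, 6, 44, 40, 10]
Tree (level-order array): [14, 6, 46, None, 10, 26, None, None, None, None, 31, None, 34, None, 44, 40]
In a BST, the LCA of p=6, q=14 is the first node v on the
root-to-leaf path with p <= v <= q (go left if both < v, right if both > v).
Walk from root:
  at 14: 6 <= 14 <= 14, this is the LCA
LCA = 14


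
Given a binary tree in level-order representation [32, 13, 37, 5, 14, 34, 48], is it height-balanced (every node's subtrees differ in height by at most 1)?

Tree (level-order array): [32, 13, 37, 5, 14, 34, 48]
Definition: a tree is height-balanced if, at every node, |h(left) - h(right)| <= 1 (empty subtree has height -1).
Bottom-up per-node check:
  node 5: h_left=-1, h_right=-1, diff=0 [OK], height=0
  node 14: h_left=-1, h_right=-1, diff=0 [OK], height=0
  node 13: h_left=0, h_right=0, diff=0 [OK], height=1
  node 34: h_left=-1, h_right=-1, diff=0 [OK], height=0
  node 48: h_left=-1, h_right=-1, diff=0 [OK], height=0
  node 37: h_left=0, h_right=0, diff=0 [OK], height=1
  node 32: h_left=1, h_right=1, diff=0 [OK], height=2
All nodes satisfy the balance condition.
Result: Balanced


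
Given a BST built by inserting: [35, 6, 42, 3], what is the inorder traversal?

Tree insertion order: [35, 6, 42, 3]
Tree (level-order array): [35, 6, 42, 3]
Inorder traversal: [3, 6, 35, 42]


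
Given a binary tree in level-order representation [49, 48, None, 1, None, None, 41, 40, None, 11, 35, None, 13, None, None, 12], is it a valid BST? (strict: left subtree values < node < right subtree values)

Level-order array: [49, 48, None, 1, None, None, 41, 40, None, 11, 35, None, 13, None, None, 12]
Validate using subtree bounds (lo, hi): at each node, require lo < value < hi,
then recurse left with hi=value and right with lo=value.
Preorder trace (stopping at first violation):
  at node 49 with bounds (-inf, +inf): OK
  at node 48 with bounds (-inf, 49): OK
  at node 1 with bounds (-inf, 48): OK
  at node 41 with bounds (1, 48): OK
  at node 40 with bounds (1, 41): OK
  at node 11 with bounds (1, 40): OK
  at node 13 with bounds (11, 40): OK
  at node 12 with bounds (11, 13): OK
  at node 35 with bounds (40, 41): VIOLATION
Node 35 violates its bound: not (40 < 35 < 41).
Result: Not a valid BST


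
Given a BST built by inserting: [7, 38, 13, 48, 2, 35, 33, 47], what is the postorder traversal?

Tree insertion order: [7, 38, 13, 48, 2, 35, 33, 47]
Tree (level-order array): [7, 2, 38, None, None, 13, 48, None, 35, 47, None, 33]
Postorder traversal: [2, 33, 35, 13, 47, 48, 38, 7]


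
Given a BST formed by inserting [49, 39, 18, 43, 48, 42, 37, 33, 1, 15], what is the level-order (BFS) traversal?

Tree insertion order: [49, 39, 18, 43, 48, 42, 37, 33, 1, 15]
Tree (level-order array): [49, 39, None, 18, 43, 1, 37, 42, 48, None, 15, 33]
BFS from the root, enqueuing left then right child of each popped node:
  queue [49] -> pop 49, enqueue [39], visited so far: [49]
  queue [39] -> pop 39, enqueue [18, 43], visited so far: [49, 39]
  queue [18, 43] -> pop 18, enqueue [1, 37], visited so far: [49, 39, 18]
  queue [43, 1, 37] -> pop 43, enqueue [42, 48], visited so far: [49, 39, 18, 43]
  queue [1, 37, 42, 48] -> pop 1, enqueue [15], visited so far: [49, 39, 18, 43, 1]
  queue [37, 42, 48, 15] -> pop 37, enqueue [33], visited so far: [49, 39, 18, 43, 1, 37]
  queue [42, 48, 15, 33] -> pop 42, enqueue [none], visited so far: [49, 39, 18, 43, 1, 37, 42]
  queue [48, 15, 33] -> pop 48, enqueue [none], visited so far: [49, 39, 18, 43, 1, 37, 42, 48]
  queue [15, 33] -> pop 15, enqueue [none], visited so far: [49, 39, 18, 43, 1, 37, 42, 48, 15]
  queue [33] -> pop 33, enqueue [none], visited so far: [49, 39, 18, 43, 1, 37, 42, 48, 15, 33]
Result: [49, 39, 18, 43, 1, 37, 42, 48, 15, 33]


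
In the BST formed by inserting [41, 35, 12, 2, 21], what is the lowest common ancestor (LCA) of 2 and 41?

Tree insertion order: [41, 35, 12, 2, 21]
Tree (level-order array): [41, 35, None, 12, None, 2, 21]
In a BST, the LCA of p=2, q=41 is the first node v on the
root-to-leaf path with p <= v <= q (go left if both < v, right if both > v).
Walk from root:
  at 41: 2 <= 41 <= 41, this is the LCA
LCA = 41


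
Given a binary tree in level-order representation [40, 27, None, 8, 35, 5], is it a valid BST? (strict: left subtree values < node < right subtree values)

Level-order array: [40, 27, None, 8, 35, 5]
Validate using subtree bounds (lo, hi): at each node, require lo < value < hi,
then recurse left with hi=value and right with lo=value.
Preorder trace (stopping at first violation):
  at node 40 with bounds (-inf, +inf): OK
  at node 27 with bounds (-inf, 40): OK
  at node 8 with bounds (-inf, 27): OK
  at node 5 with bounds (-inf, 8): OK
  at node 35 with bounds (27, 40): OK
No violation found at any node.
Result: Valid BST


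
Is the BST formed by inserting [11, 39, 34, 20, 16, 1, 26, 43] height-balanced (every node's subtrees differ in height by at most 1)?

Tree (level-order array): [11, 1, 39, None, None, 34, 43, 20, None, None, None, 16, 26]
Definition: a tree is height-balanced if, at every node, |h(left) - h(right)| <= 1 (empty subtree has height -1).
Bottom-up per-node check:
  node 1: h_left=-1, h_right=-1, diff=0 [OK], height=0
  node 16: h_left=-1, h_right=-1, diff=0 [OK], height=0
  node 26: h_left=-1, h_right=-1, diff=0 [OK], height=0
  node 20: h_left=0, h_right=0, diff=0 [OK], height=1
  node 34: h_left=1, h_right=-1, diff=2 [FAIL (|1--1|=2 > 1)], height=2
  node 43: h_left=-1, h_right=-1, diff=0 [OK], height=0
  node 39: h_left=2, h_right=0, diff=2 [FAIL (|2-0|=2 > 1)], height=3
  node 11: h_left=0, h_right=3, diff=3 [FAIL (|0-3|=3 > 1)], height=4
Node 34 violates the condition: |1 - -1| = 2 > 1.
Result: Not balanced


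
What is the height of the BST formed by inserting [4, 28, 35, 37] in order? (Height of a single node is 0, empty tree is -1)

Insertion order: [4, 28, 35, 37]
Tree (level-order array): [4, None, 28, None, 35, None, 37]
Compute height bottom-up (empty subtree = -1):
  height(37) = 1 + max(-1, -1) = 0
  height(35) = 1 + max(-1, 0) = 1
  height(28) = 1 + max(-1, 1) = 2
  height(4) = 1 + max(-1, 2) = 3
Height = 3


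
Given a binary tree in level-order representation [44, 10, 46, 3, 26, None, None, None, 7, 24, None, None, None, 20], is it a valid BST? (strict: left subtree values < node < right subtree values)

Level-order array: [44, 10, 46, 3, 26, None, None, None, 7, 24, None, None, None, 20]
Validate using subtree bounds (lo, hi): at each node, require lo < value < hi,
then recurse left with hi=value and right with lo=value.
Preorder trace (stopping at first violation):
  at node 44 with bounds (-inf, +inf): OK
  at node 10 with bounds (-inf, 44): OK
  at node 3 with bounds (-inf, 10): OK
  at node 7 with bounds (3, 10): OK
  at node 26 with bounds (10, 44): OK
  at node 24 with bounds (10, 26): OK
  at node 20 with bounds (10, 24): OK
  at node 46 with bounds (44, +inf): OK
No violation found at any node.
Result: Valid BST


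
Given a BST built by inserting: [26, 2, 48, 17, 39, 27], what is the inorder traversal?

Tree insertion order: [26, 2, 48, 17, 39, 27]
Tree (level-order array): [26, 2, 48, None, 17, 39, None, None, None, 27]
Inorder traversal: [2, 17, 26, 27, 39, 48]


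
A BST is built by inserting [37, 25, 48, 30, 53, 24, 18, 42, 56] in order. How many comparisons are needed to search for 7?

Search path for 7: 37 -> 25 -> 24 -> 18
Found: False
Comparisons: 4


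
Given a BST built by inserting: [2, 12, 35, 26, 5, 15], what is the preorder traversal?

Tree insertion order: [2, 12, 35, 26, 5, 15]
Tree (level-order array): [2, None, 12, 5, 35, None, None, 26, None, 15]
Preorder traversal: [2, 12, 5, 35, 26, 15]


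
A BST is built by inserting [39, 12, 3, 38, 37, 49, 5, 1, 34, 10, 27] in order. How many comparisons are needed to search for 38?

Search path for 38: 39 -> 12 -> 38
Found: True
Comparisons: 3


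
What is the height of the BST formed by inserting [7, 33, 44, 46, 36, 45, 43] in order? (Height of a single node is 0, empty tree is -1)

Insertion order: [7, 33, 44, 46, 36, 45, 43]
Tree (level-order array): [7, None, 33, None, 44, 36, 46, None, 43, 45]
Compute height bottom-up (empty subtree = -1):
  height(43) = 1 + max(-1, -1) = 0
  height(36) = 1 + max(-1, 0) = 1
  height(45) = 1 + max(-1, -1) = 0
  height(46) = 1 + max(0, -1) = 1
  height(44) = 1 + max(1, 1) = 2
  height(33) = 1 + max(-1, 2) = 3
  height(7) = 1 + max(-1, 3) = 4
Height = 4


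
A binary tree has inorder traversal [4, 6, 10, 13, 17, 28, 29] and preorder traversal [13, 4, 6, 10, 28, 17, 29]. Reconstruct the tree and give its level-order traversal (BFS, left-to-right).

Inorder:  [4, 6, 10, 13, 17, 28, 29]
Preorder: [13, 4, 6, 10, 28, 17, 29]
Algorithm: preorder visits root first, so consume preorder in order;
for each root, split the current inorder slice at that value into
left-subtree inorder and right-subtree inorder, then recurse.
Recursive splits:
  root=13; inorder splits into left=[4, 6, 10], right=[17, 28, 29]
  root=4; inorder splits into left=[], right=[6, 10]
  root=6; inorder splits into left=[], right=[10]
  root=10; inorder splits into left=[], right=[]
  root=28; inorder splits into left=[17], right=[29]
  root=17; inorder splits into left=[], right=[]
  root=29; inorder splits into left=[], right=[]
Reconstructed level-order: [13, 4, 28, 6, 17, 29, 10]
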